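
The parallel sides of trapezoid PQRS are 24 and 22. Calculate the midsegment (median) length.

The midsegment (median) of a trapezoid connects the midpoints of the non-parallel sides.
Its length is the average of the two bases: (24 + 22) / 2 = 23.

23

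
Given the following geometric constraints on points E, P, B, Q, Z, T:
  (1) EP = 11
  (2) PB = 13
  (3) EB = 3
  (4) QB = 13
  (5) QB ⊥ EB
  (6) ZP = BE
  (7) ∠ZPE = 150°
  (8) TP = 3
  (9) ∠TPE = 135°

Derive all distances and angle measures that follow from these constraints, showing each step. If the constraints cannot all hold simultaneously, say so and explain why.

The constraints are consistent.

From the given relations:
  ZP = BE = 3

Step 1: From EB = 3, BQ = 13, and ∠EBQ = 90°, by the law of cosines:
  EQ² = EB² + BQ² - 2·EB·BQ·cos(90°) = 9 + 169 - 0 = 178
  EQ = √178

Step 2: From EP = 11, PZ = 3, and ∠EPZ = 150°, by the law of cosines:
  EZ² = EP² + PZ² - 2·EP·PZ·cos(150°) = 121 + 9 + 57.16 = 187.2
  EZ ≈ 13.68

Step 3: From EP = 11, PT = 3, and ∠EPT = 135°, by the law of cosines:
  ET² = EP² + PT² - 2·EP·PT·cos(135°) = 121 + 9 + 46.67 = 176.7
  ET ≈ 13.29

Step 4: From EB = 3, EP = 11, BP = 13, by the inverse law of cosines:
  cos(∠BEP) = (EB² + EP² - BP²) / (2·EB·EP)
  ∠BEP = 126.22°

Step 5: From PB = 13, PE = 11, BE = 3, by the inverse law of cosines:
  cos(∠BPE) = (PB² + PE² - BE²) / (2·PB·PE)
  ∠BPE = 10.73°

Step 6: From BE = 3, BP = 13, EP = 11, by the inverse law of cosines:
  cos(∠EBP) = (BE² + BP² - EP²) / (2·BE·BP)
  ∠EBP = 43.05°

Step 7: From EB = 3, EQ = √178, BQ = 13, by the inverse law of cosines:
  cos(∠BEQ) = (EB² + EQ² - BQ²) / (2·EB·EQ)
  ∠BEQ = 77.01°

Step 8: From EP = 11, ET = 13.29, PT = 3, by the inverse law of cosines:
  cos(∠PET) = (EP² + ET² - PT²) / (2·EP·ET)
  ∠PET = 9.18°

Step 9: From EP = 11, EZ = 13.68, PZ = 3, by the inverse law of cosines:
  cos(∠PEZ) = (EP² + EZ² - PZ²) / (2·EP·EZ)
  ∠PEZ = 6.29°

Step 10: From QB = 13, QE = √178, BE = 3, by the inverse law of cosines:
  cos(∠BQE) = (QB² + QE² - BE²) / (2·QB·QE)
  ∠BQE = 12.99°

Step 11: From ZE = 13.68, ZP = 3, EP = 11, by the inverse law of cosines:
  cos(∠EZP) = (ZE² + ZP² - EP²) / (2·ZE·ZP)
  ∠EZP = 23.71°

Step 12: From TE = 13.29, TP = 3, EP = 11, by the inverse law of cosines:
  cos(∠ETP) = (TE² + TP² - EP²) / (2·TE·TP)
  ∠ETP = 35.82°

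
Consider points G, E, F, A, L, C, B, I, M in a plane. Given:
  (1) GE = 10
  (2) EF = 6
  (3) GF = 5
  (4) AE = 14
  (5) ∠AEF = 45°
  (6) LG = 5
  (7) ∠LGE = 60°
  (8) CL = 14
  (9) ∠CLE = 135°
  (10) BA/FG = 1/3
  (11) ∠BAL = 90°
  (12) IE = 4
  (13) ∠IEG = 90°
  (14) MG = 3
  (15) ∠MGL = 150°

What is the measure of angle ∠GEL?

Step 1: By the law of cosines on triangle EGL: EL² = 10² + 5² − 2·10·5·cos(60°) = 75, so EL = 5·√3.
Step 2: By the inverse law of cosines on triangle GEL: cos(∠GEL) = (10² + (5·√3)² − 5²) / (2·10·5·√3) = 150/173.21 = 0.866, so ∠GEL = 30°.

Therefore, the measure of angle ∠GEL = 30°.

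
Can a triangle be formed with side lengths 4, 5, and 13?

Check the triangle inequality: 4 + 5 = 9 ≤ 13.
Since the sum of two sides does not exceed the third, no triangle can be formed.

No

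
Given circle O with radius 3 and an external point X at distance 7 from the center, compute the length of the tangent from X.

The tangent, radius, and line from the external point to the center form a right triangle.
The right angle is where the tangent meets the radius.
By the Pythagorean theorem: tangent² + 3² = 7²
tangent² = 49 - 9 = 40
tangent = 2*sqrt(10)

2*sqrt(10)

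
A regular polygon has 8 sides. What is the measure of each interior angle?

Each interior angle of a regular n-gon is (n - 2) * 180 / n.
For n = 8: (8 - 2) * 180 / 8 = 1080/8 = 135 degrees.

135 degrees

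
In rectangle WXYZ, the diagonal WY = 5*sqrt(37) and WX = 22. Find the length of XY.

Using the Pythagorean theorem: d^2 = a^2 + b^2
b^2 = d^2 - a^2
b^2 = 925 - 484
b^2 = 441
b = sqrt(441) = 21

21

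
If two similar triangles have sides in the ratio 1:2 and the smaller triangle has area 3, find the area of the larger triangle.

Area ratio = (1/2)^2 = 1/4. Area of the larger triangle = 3 * 4/1 = 12.

12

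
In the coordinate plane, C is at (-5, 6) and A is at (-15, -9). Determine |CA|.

d = sqrt((-15 - -5)^2 + (-9 - 6)^2)
d = sqrt(-10^2 + -15^2)
d = sqrt(100 + 225)
d = sqrt(325) = 5*sqrt(13)

5*sqrt(13)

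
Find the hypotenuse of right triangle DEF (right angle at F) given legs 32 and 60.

In a right triangle, the square of the hypotenuse equals the sum of the squares of the two legs.
The legs are 32 and 60, so the hypotenuse = sqrt(1024 + 3600) = sqrt(4624) = 68.

68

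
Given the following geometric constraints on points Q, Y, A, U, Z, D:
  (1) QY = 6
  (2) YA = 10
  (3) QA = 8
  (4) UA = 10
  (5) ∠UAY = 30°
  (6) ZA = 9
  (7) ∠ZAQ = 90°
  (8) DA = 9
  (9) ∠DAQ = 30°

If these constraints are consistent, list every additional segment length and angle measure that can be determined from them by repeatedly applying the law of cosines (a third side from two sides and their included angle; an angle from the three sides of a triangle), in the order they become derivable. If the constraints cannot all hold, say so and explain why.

The constraints are consistent. Derivable facts, in order:
After 1 step:
- QD ≈ 4.5
- QZ = √145
- YU ≈ 5.18
- ∠AQY = 90°
- ∠AYQ = 53.13°
- ∠QAY = 36.87°
After 2 steps:
- ∠ADQ = 62.62°
- ∠AQD = 87.38°
- ∠AQZ = 48.37°
- ∠AUY = 75°
- ∠AYU = 75°
- ∠AZQ = 41.63°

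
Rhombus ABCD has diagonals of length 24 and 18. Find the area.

The diagonals of a rhombus divide it into four right triangles.
Each triangle has legs 24/ 2 = 12 and 18/2 = 9, so each has area (1/2)*12*9 = 54.
Four such triangles give total area = (d1 * d2) / 2 = 216.

216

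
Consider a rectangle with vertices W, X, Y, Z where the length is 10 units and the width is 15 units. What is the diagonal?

Using the Pythagorean theorem:
d² = 10² + 15² = 100 + 225 = 325
d = sqrt(325) = 5*sqrt(13)

5*sqrt(13)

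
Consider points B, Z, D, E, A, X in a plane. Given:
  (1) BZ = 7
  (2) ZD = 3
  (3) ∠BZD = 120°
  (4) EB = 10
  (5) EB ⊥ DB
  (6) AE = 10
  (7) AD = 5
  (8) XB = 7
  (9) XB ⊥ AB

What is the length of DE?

Step 1: By the law of cosines on triangle BZD: BD² = 7² + 3² − 2·7·3·cos(120°) = 79, so BD = √79.
Step 2: By the law of cosines on triangle DBE: DE² = √79² + 10² − 2·√79·10·cos(90°) = 179, so DE = √179.

Therefore, the length of DE = √179.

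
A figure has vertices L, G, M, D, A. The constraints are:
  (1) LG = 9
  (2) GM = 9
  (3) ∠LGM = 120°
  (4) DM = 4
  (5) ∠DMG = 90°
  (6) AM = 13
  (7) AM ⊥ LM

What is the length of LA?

Step 1: By the law of cosines on triangle LGM: LM² = 9² + 9² − 2·9·9·cos(120°) = 243, so LM = 9·√3.
Step 2: By the law of cosines on triangle LMA: LA² = (9·√3)² + 13² − 2·9·√3·13·cos(90°) = 412, so LA = 2·√103.

Therefore, the length of LA = 2·√103.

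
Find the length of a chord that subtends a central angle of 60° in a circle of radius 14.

Chord length = 2r sin(θ/2)
= 2 × 14 × sin(60°/2)
= 2 × 14 × sin(30°)
= 14

14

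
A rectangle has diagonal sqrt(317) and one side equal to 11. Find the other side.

Using the Pythagorean theorem: d^2 = a^2 + b^2
b^2 = d^2 - a^2
b^2 = 317 - 121
b^2 = 196
b = sqrt(196) = 14

14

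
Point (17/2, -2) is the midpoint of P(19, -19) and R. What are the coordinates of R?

Using the midpoint formula: M = ((x1 + x2)/2, (y1 + y2)/2)
We know M = (17/2, -2) and P = (19, -19)
For x: 17/2 = (19 + x2)/2, so x2 = 2*17/2 - 19 = -2
For y: -2 = (-19 + y2)/2, so y2 = 2*-2 - -19 = 15
R = (-2, 15)

(-2, 15)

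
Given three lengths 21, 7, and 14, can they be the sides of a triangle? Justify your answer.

Check the triangle inequality: 7 + 14 = 21 ≤ 21.
Since the sum of two sides does not exceed the third, no triangle can be formed.

No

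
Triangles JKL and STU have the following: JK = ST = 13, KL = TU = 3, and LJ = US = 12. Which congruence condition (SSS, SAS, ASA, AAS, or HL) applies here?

The given information matches SSS: All three pairs of corresponding sides are equal (Side-Side-Side).

SSS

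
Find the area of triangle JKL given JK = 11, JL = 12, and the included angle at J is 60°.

Area = (1/2)(11)(12) sin(60°) = (1/2)(11)(12)(sqrt(3)/2) = 33*sqrt(3)

33*sqrt(3)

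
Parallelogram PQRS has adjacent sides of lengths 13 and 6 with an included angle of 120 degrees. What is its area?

Area = 13 * 6 * sin(120°) = 78 * sqrt(3)/2 = 39*sqrt(3)

39*sqrt(3)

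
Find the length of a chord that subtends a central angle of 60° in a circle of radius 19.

Chord = 2(19) sin(30°) = 19

19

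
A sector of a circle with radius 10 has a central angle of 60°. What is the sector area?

The full circle has area πr² = π(10)² = 100*pi.
The sector covers 60° out of 360°, a fraction of 1/6.
Sector area = 100*pi × 1/6 = 50*pi/3.

50*pi/3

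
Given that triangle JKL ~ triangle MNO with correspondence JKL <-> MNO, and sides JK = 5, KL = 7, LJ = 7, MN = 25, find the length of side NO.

Similar triangles have proportional sides. Setting up the proportion:
MN / JK = NO / KL
25 / 5 = NO / 7
NO = 7 * 25 / 5 = 35.

35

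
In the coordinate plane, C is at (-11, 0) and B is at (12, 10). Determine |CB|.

The horizontal distance is |12 - -11| = 23 and the vertical distance is |10 - 0| = 10.
By the Pythagorean theorem, d = sqrt(23^2 + 10^2) = sqrt(629).

sqrt(629)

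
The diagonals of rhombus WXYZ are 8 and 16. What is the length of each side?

Half-diagonals are 4 and 8. side = sqrt(4^2 + 8^2) = sqrt(80) = 4*sqrt(5)

4*sqrt(5)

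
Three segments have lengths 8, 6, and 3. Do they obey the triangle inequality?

Sort the sides: 3, 6, 8.
It suffices to check that the sum of the two smallest exceeds the largest:
3 + 6 = 9 > 8. ✓
Yes, a valid triangle can be formed.

Yes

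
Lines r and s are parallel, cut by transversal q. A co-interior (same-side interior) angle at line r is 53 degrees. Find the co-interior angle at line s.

Co-interior (same-side interior) angles are between the parallel lines on the same side of the transversal.
Unlike corresponding or alternate interior angles, they are supplementary rather than equal.
So the angle = 180 - 53 = 127 degrees.

127 degrees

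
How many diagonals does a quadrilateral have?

Each of the 4 vertices connects to 1 non-adjacent vertices via diagonals.
Total connections = 4 × 1 = 4, but each diagonal is counted twice.
Number of diagonals = 4 / 2 = 2.

2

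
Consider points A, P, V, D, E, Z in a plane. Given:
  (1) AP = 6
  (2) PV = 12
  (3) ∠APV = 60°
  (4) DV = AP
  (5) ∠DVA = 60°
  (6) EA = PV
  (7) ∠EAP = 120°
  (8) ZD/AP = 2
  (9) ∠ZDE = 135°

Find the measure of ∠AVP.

Step 1: By the law of cosines on triangle VPA: VA² = 12² + 6² − 2·12·6·cos(60°) = 108, so VA = 6·√3.
Step 2: By the inverse law of cosines on triangle AVP: cos(∠AVP) = ((6·√3)² + 12² − 6²) / (2·6·√3·12) = 216/249.42 = 0.866, so ∠AVP = 30°.

Therefore, the measure of angle ∠AVP = 30°.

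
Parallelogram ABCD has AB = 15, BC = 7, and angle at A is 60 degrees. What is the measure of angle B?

Consecutive angles are supplementary: angle B = 180 - 60 = 120 degrees.

120 degrees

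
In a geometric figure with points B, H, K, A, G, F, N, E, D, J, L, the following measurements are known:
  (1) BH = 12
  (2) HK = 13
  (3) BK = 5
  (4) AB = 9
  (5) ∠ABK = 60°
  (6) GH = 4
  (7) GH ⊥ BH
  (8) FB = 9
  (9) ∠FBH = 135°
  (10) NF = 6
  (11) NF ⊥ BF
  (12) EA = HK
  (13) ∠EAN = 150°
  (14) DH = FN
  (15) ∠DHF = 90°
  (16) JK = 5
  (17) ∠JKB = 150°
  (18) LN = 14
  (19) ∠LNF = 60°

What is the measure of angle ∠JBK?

Step 1: By the law of cosines on triangle BKJ: BJ² = 5² + 5² − 2·5·5·cos(150°) = 93.3, so BJ ≈ 9.66.
Step 2: By the inverse law of cosines on triangle JBK: cos(∠JBK) = (9.66² + 5² − 5²) / (2·9.66·5) = 93.3/96.59 = 0.9659, so ∠JBK = 15°.

Therefore, the measure of angle ∠JBK = 15°.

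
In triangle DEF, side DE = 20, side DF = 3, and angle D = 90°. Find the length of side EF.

Since angle D = 90°, this is a right triangle and the law of cosines reduces to the Pythagorean theorem.
EF^2 = 20^2 + 3^2 = 409
EF = sqrt(409)

sqrt(409)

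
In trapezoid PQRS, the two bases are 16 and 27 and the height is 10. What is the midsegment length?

The midsegment (median) of a trapezoid connects the midpoints of the non-parallel sides.
Its length is the average of the two bases: (16 + 27) / 2 = 43/2.

43/2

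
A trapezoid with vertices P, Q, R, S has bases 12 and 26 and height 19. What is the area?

Area of a trapezoid = (base1 + base2) * height / 2
Area = (12 + 26) * 19 / 2
Area = 38 * 19 / 2
Area = 722 / 2
Area = 361

361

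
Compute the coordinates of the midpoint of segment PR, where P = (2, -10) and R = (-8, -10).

The midpoint is the average of the coordinates:
x: (2 + -8)/2 = -3
y: (-10 + -10)/2 = -10
Midpoint = (-3, -10)

(-3, -10)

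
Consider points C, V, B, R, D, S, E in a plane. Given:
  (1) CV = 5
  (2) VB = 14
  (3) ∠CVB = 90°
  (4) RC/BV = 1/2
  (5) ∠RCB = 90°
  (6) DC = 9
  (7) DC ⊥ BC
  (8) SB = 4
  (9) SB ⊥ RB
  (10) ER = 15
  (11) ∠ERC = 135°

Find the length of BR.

From the given relations: RC = 1/2·BV = 1/2·14 = 7.
Step 1: By the law of cosines on triangle BVC: BC² = 14² + 5² − 2·14·5·cos(90°) = 221, so BC ≈ 14.87.
Step 2: By the law of cosines on triangle BCR: BR² = 14.87² + 7² − 2·14.87·7·cos(90°) = 270, so BR = 3·√30.

Therefore, the length of BR = 3·√30.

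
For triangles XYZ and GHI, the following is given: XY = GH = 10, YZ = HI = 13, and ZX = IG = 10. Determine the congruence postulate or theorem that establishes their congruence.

The given information matches SSS: All three pairs of corresponding sides are equal (Side-Side-Side).

SSS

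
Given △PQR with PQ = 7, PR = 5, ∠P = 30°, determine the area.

Area = (1/2) * PQ * PR * sin(P)
Area = (1/2) * 7 * 5 * sin(30°)
Area = (1/2) * 7 * 5 * 1/2
Area = 35/4

35/4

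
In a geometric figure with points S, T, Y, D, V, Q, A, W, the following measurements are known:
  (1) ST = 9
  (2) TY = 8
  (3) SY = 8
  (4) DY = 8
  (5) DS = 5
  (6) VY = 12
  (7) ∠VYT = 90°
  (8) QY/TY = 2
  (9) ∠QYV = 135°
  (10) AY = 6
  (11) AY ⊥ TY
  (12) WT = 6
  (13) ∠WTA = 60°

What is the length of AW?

Step 1: By the law of cosines on triangle AYT: AT² = 6² + 8² − 2·6·8·cos(90°) = 100, so AT = 10.
Step 2: By the law of cosines on triangle ATW: AW² = 10² + 6² − 2·10·6·cos(60°) = 76, so AW = 2·√19.

Therefore, the length of AW = 2·√19.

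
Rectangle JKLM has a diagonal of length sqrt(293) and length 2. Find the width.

The diagonal of a rectangle forms a right triangle with the two sides.
Rearranging the Pythagorean theorem: missing side = sqrt(d^2 - known^2).
= sqrt(293 - 4) = sqrt(289) = 17.

17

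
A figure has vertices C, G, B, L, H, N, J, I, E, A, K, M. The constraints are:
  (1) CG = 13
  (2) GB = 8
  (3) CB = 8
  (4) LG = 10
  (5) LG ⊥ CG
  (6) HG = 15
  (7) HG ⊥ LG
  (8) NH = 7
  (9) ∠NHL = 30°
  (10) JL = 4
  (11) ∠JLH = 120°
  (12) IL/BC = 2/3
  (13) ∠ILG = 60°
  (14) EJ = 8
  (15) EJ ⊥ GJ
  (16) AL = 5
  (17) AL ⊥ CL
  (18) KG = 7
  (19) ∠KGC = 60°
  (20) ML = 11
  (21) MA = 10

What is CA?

Step 1: By the law of cosines on triangle LGC: LC² = 10² + 13² − 2·10·13·cos(90°) = 269, so LC ≈ 16.4.
Step 2: By the law of cosines on triangle CLA: CA² = 16.4² + 5² − 2·16.4·5·cos(90°) = 294, so CA = 7·√6.

Therefore, the length of CA = 7·√6.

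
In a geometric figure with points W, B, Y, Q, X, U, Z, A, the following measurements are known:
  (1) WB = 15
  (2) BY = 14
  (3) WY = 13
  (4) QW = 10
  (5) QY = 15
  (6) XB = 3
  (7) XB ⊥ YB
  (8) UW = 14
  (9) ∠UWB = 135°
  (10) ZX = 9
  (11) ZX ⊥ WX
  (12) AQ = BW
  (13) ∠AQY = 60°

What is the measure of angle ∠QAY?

From the given relations: AQ = BW = 15.
Step 1: By the law of cosines on triangle AQY: AY² = 15² + 15² − 2·15·15·cos(60°) = 225, so AY = 15.
Step 2: By the inverse law of cosines on triangle QAY: cos(∠QAY) = (15² + 15² − 15²) / (2·15·15) = 225/450 = 0.5, so ∠QAY = 60°.

Therefore, the measure of angle ∠QAY = 60°.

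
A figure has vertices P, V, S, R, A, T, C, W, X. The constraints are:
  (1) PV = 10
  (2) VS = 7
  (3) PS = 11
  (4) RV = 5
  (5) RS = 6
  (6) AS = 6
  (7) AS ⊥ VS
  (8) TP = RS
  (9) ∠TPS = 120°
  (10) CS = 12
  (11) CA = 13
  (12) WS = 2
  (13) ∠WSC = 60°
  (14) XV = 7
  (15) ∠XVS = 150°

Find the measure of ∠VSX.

Step 1: By the law of cosines on triangle SVX: SX² = 7² + 7² − 2·7·7·cos(150°) = 182.87, so SX ≈ 13.52.
Step 2: By the inverse law of cosines on triangle VSX: cos(∠VSX) = (7² + 13.52² − 7²) / (2·7·13.52) = 182.87/189.32 = 0.9659, so ∠VSX = 15°.

Therefore, the measure of angle ∠VSX = 15°.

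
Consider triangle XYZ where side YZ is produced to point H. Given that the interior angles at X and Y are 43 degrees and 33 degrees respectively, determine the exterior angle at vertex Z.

The interior angle at Z is 180 - 43 - 33 = 104 degrees.
The exterior angle and interior angle at Z are supplementary:
Exterior angle = 180 - 104 = 76 degrees.

76 degrees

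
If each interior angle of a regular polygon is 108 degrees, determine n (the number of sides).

The exterior angle is the supplement of the interior angle: 180 - 108 = 72 degrees.
Since the exterior angles of any convex polygon sum to 360 degrees, the number of sides is 360 / 72 = 5.

5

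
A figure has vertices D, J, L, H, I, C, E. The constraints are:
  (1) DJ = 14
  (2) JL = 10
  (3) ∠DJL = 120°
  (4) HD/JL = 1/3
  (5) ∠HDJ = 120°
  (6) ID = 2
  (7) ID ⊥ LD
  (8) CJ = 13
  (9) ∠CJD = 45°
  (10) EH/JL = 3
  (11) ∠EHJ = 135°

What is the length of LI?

Step 1: By the law of cosines on triangle LJD: LD² = 10² + 14² − 2·10·14·cos(120°) = 436, so LD = 2·√109.
Step 2: By the law of cosines on triangle LDI: LI² = (2·√109)² + 2² − 2·2·√109·2·cos(90°) = 440, so LI = 2·√110.

Therefore, the length of LI = 2·√110.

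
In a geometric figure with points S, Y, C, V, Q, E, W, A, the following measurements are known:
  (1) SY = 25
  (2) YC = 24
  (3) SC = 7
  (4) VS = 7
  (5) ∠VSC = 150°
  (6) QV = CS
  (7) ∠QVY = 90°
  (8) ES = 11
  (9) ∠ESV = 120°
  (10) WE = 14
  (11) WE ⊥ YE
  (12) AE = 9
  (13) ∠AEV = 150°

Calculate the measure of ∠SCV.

Step 1: By the law of cosines on triangle CSV: CV² = 7² + 7² − 2·7·7·cos(150°) = 182.87, so CV ≈ 13.52.
Step 2: By the inverse law of cosines on triangle SCV: cos(∠SCV) = (7² + 13.52² − 7²) / (2·7·13.52) = 182.87/189.32 = 0.9659, so ∠SCV = 15°.

Therefore, the measure of angle ∠SCV = 15°.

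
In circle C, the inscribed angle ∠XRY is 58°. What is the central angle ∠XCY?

By the inscribed angle theorem, the central angle is twice the inscribed angle.
Central angle = 2 × 58° = 116°

116°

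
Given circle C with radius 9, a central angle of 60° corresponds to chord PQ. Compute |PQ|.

Chord length = 2r sin(θ/2)
= 2 × 9 × sin(60°/2)
= 2 × 9 × sin(30°)
= 9

9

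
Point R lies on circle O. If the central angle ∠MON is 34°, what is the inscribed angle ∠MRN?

Inscribed angle = 34° / 2 = 17° (inscribed angle theorem).

17°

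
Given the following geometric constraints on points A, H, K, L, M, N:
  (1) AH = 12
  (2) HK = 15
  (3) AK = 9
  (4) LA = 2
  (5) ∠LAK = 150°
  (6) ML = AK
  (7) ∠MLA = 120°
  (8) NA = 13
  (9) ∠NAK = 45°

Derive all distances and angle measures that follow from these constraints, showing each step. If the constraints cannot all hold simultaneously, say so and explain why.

The constraints are consistent.

From the given relations:
  ML = AK = 9

Step 1: From AL = 2, LM = 9, and ∠ALM = 120°, by the law of cosines:
  AM² = AL² + LM² - 2·AL·LM·cos(120°) = 4 + 81 + 18 = 103
  AM = √103

Step 2: From KA = 9, AL = 2, and ∠KAL = 150°, by the law of cosines:
  KL² = KA² + AL² - 2·KA·AL·cos(150°) = 81 + 4 + 31.18 = 116.2
  KL ≈ 10.78

Step 3: From KA = 9, AN = 13, and ∠KAN = 45°, by the law of cosines:
  KN² = KA² + AN² - 2·KA·AN·cos(45°) = 81 + 169 - 165.5 = 84.54
  KN ≈ 9.19

Step 4: From AH = 12, AK = 9, HK = 15, by the inverse law of cosines:
  cos(∠HAK) = (AH² + AK² - HK²) / (2·AH·AK)
  ∠HAK = 90°

Step 5: From HA = 12, HK = 15, AK = 9, by the inverse law of cosines:
  cos(∠AHK) = (HA² + HK² - AK²) / (2·HA·HK)
  ∠AHK = 36.87°

Step 6: From KA = 9, KH = 15, AH = 12, by the inverse law of cosines:
  cos(∠AKH) = (KA² + KH² - AH²) / (2·KA·KH)
  ∠AKH = 53.13°

Step 7: From AL = 2, AM = √103, LM = 9, by the inverse law of cosines:
  cos(∠LAM) = (AL² + AM² - LM²) / (2·AL·AM)
  ∠LAM = 50.17°

Step 8: From KA = 9, KL = 10.78, AL = 2, by the inverse law of cosines:
  cos(∠AKL) = (KA² + KL² - AL²) / (2·KA·KL)
  ∠AKL = 5.32°

Step 9: From KA = 9, KN = 9.19, AN = 13, by the inverse law of cosines:
  cos(∠AKN) = (KA² + KN² - AN²) / (2·KA·KN)
  ∠AKN = 91.2°

Step 10: From LA = 2, LK = 10.78, AK = 9, by the inverse law of cosines:
  cos(∠ALK) = (LA² + LK² - AK²) / (2·LA·LK)
  ∠ALK = 24.68°

Step 11: From MA = √103, ML = 9, AL = 2, by the inverse law of cosines:
  cos(∠AML) = (MA² + ML² - AL²) / (2·MA·ML)
  ∠AML = 9.83°

Step 12: From NA = 13, NK = 9.19, AK = 9, by the inverse law of cosines:
  cos(∠ANK) = (NA² + NK² - AK²) / (2·NA·NK)
  ∠ANK = 43.8°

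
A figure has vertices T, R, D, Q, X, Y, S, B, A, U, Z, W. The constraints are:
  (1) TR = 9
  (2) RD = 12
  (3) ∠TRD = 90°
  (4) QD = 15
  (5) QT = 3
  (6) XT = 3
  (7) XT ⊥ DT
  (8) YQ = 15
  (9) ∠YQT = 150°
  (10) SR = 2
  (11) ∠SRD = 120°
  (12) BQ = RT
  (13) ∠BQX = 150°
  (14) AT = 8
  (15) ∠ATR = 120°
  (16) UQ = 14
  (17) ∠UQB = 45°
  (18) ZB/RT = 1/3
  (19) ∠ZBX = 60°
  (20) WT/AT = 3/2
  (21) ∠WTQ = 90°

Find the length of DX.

Step 1: By the law of cosines on triangle DRT: DT² = 12² + 9² − 2·12·9·cos(90°) = 225, so DT = 15.
Step 2: By the law of cosines on triangle DTX: DX² = 15² + 3² − 2·15·3·cos(90°) = 234, so DX = 3·√26.

Therefore, the length of DX = 3·√26.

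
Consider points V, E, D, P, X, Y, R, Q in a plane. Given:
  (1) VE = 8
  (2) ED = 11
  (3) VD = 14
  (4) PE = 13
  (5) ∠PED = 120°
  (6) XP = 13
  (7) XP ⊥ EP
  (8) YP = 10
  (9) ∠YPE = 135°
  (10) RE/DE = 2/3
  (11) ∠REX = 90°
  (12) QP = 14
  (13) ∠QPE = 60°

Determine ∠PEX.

Step 1: By the law of cosines on triangle EPX: EX² = 13² + 13² − 2·13·13·cos(90°) = 338, so EX = 13·√2.
Step 2: By the inverse law of cosines on triangle PEX: cos(∠PEX) = (13² + (13·√2)² − 13²) / (2·13·13·√2) = 338/478 = 0.7071, so ∠PEX = 45°.

Therefore, the measure of angle ∠PEX = 45°.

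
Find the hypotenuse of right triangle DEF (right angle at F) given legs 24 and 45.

DE = sqrt(24^2 + 45^2) = sqrt(2601) = 51

51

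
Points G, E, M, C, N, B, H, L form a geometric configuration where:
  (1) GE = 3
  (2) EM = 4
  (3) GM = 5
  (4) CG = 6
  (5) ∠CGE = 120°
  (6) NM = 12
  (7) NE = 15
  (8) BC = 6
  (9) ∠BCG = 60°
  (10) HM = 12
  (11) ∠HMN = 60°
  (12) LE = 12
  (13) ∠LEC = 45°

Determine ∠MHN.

Step 1: By the law of cosines on triangle HMN: HN² = 12² + 12² − 2·12·12·cos(60°) = 144, so HN = 12.
Step 2: By the inverse law of cosines on triangle MHN: cos(∠MHN) = (12² + 12² − 12²) / (2·12·12) = 144/288 = 0.5, so ∠MHN = 60°.

Therefore, the measure of angle ∠MHN = 60°.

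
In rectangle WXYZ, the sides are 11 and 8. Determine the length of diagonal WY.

Using the Pythagorean theorem:
d² = 11² + 8² = 121 + 64 = 185
d = sqrt(185)

sqrt(185)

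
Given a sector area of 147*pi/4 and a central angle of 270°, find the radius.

The sector covers 270°/360° = 3/4 of the full circle.
Full circle area = 147*pi/4 / 3/4 = 49*pi.
Since full area = πr², we get r² = 49*pi/π = 49, so r = 7.

7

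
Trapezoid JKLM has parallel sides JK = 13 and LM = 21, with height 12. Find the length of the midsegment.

The midsegment (median) of a trapezoid connects the midpoints of the non-parallel sides.
Its length is the average of the two bases: (13 + 21) / 2 = 17.

17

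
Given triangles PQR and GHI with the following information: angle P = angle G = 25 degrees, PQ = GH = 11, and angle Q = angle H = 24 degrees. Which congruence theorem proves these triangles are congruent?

The given information provides:
angle P = angle G = 25 degrees, PQ = GH = 11, and angle Q = angle H = 24 degrees
This matches the ASA congruence theorem.
Two pairs of corresponding angles and the included side are equal (Angle-Side-Angle).

ASA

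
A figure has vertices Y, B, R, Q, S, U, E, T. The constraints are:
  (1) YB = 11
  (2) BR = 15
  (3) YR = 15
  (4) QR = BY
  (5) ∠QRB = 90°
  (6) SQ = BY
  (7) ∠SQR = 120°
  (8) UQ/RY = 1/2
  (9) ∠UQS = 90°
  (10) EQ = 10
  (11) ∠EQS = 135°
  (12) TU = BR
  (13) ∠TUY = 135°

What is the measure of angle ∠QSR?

From the given relations: SQ = BY = 11; QR = BY = 11.
Step 1: By the law of cosines on triangle SQR: SR² = 11² + 11² − 2·11·11·cos(120°) = 363, so SR = 11·√3.
Step 2: By the inverse law of cosines on triangle QSR: cos(∠QSR) = (11² + (11·√3)² − 11²) / (2·11·11·√3) = 363/419.16 = 0.866, so ∠QSR = 30°.

Therefore, the measure of angle ∠QSR = 30°.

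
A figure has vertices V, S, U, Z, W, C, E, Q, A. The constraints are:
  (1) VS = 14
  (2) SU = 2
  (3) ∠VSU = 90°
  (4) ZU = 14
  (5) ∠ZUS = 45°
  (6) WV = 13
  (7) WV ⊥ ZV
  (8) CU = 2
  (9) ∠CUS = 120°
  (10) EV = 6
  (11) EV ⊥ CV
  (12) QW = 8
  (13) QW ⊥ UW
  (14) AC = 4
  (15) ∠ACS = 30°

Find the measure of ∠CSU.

Step 1: By the law of cosines on triangle SUC: SC² = 2² + 2² − 2·2·2·cos(120°) = 12, so SC = 2·√3.
Step 2: By the inverse law of cosines on triangle CSU: cos(∠CSU) = ((2·√3)² + 2² − 2²) / (2·2·√3·2) = 12/13.86 = 0.866, so ∠CSU = 30°.

Therefore, the measure of angle ∠CSU = 30°.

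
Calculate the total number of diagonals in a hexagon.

Total line segments between 6 vertices = C(6,2) = 15.
Subtract the 6 sides: 15 - 6 = 9 diagonals.

9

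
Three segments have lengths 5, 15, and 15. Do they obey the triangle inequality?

For three segments to close into a triangle, no single side can be as long as the other two combined.
The longest side is 15, and 5 + 15 = 20 > 15.
A triangle can be formed.

Yes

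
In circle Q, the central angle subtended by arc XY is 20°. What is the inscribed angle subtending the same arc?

An inscribed angle intercepts an arc from a point on the circle, while the central angle intercepts the same arc from the center.
The inscribed angle is always half the central angle: 20° / 2 = 10°.

10°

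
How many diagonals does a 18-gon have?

The number of diagonals in an n-gon is n(n - 3)/2.
For n = 18: 18(18 - 3)/2 = 18 × 15 / 2 = 135.

135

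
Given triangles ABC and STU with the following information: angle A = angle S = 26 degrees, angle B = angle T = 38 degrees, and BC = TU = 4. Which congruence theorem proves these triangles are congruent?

The given information provides:
angle A = angle S = 26 degrees, angle B = angle T = 38 degrees, and BC = TU = 4
This matches the AAS congruence theorem.
Two pairs of corresponding angles and a non-included side are equal (Angle-Angle-Side).

AAS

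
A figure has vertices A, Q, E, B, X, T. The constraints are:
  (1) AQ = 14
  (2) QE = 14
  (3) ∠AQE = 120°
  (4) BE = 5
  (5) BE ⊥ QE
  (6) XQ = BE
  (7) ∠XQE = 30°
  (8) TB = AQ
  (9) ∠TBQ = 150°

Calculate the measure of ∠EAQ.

Step 1: By the law of cosines on triangle AQE: AE² = 14² + 14² − 2·14·14·cos(120°) = 588, so AE = 14·√3.
Step 2: By the inverse law of cosines on triangle EAQ: cos(∠EAQ) = ((14·√3)² + 14² − 14²) / (2·14·√3·14) = 588/678.96 = 0.866, so ∠EAQ = 30°.

Therefore, the measure of angle ∠EAQ = 30°.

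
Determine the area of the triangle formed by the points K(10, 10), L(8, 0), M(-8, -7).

Using the Shoelace formula for a triangle:
Area = (1/2)|x0(y1 - y2) + x1(y2 - y0) + x2(y0 - y1)|
Area = (1/2)|10(0 - -7) + 8(-7 - 10) + -8(10 - 0)|
Area = (1/2)|70 + -136 + -80|
Area = (1/2)|-146|
Area = (1/2)(146)
Area = 73

73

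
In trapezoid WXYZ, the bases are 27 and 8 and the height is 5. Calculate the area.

Area of a trapezoid = (base1 + base2) * height / 2
Area = (27 + 8) * 5 / 2
Area = 35 * 5 / 2
Area = 175 / 2
Area = 175/2

175/2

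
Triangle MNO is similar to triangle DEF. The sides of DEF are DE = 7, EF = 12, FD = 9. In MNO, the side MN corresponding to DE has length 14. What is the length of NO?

k = 14/7 = 2. NO = 2 * 12 = 24.

24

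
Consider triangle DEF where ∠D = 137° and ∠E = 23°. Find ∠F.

By the triangle angle sum property, the three interior angles of any triangle add up to 180°.
We know angle D = 137° and angle E = 23°, so their sum is 160°.
Therefore angle F = 180° - 160° = 20°.

20 degrees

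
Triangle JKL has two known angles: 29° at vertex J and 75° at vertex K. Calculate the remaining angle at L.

The interior angles sum to 180°: angle L = 180 - 29 - 75 = 76°.
The triangle is acute (angles 29°, 75°, 76°).

76 degrees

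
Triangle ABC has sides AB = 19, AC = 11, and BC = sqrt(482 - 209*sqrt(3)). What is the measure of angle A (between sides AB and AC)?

When all three sides of a triangle are known, the law of cosines can be rearranged to find any angle.
cos(C) = (a² + b² - c²) / (2ab) gives cos(A) = sqrt(3)/2.
Taking the inverse cosine: A = 30°.

30°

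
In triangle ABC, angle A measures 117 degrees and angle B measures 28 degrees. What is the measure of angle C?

The interior angles sum to 180°: angle C = 180 - 117 - 28 = 35°.
The triangle is obtuse (angles 117°, 28°, 35°).

35 degrees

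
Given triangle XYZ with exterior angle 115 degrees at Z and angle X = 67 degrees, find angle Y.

By the exterior angle theorem: exterior angle = sum of remote interior angles.
115 = 67 + angle Y
angle Y = 115 - 67 = 48 degrees

48 degrees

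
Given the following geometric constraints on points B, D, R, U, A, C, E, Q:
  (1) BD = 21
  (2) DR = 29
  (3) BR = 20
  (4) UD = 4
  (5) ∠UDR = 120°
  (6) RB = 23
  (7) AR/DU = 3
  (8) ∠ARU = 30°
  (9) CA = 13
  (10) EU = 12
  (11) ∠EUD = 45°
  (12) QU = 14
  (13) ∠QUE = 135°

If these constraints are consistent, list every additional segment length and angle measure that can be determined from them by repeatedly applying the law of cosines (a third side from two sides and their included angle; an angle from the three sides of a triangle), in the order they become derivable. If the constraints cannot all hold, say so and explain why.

These constraints are not satisfiable: (3) BR = 20 and (6) RB = 23 assign two different lengths to the same segment. No planar figure meets all of them, so nothing further can be derived.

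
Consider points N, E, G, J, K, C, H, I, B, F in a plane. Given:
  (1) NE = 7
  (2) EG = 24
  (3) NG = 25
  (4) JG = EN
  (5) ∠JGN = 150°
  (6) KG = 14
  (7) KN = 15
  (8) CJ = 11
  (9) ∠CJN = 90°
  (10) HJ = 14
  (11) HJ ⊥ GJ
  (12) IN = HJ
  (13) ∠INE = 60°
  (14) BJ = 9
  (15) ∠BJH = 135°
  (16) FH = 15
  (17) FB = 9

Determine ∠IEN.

From the given relations: IN = HJ = 14.
Step 1: By the law of cosines on triangle ENI: EI² = 7² + 14² − 2·7·14·cos(60°) = 147, so EI = 7·√3.
Step 2: By the inverse law of cosines on triangle IEN: cos(∠IEN) = ((7·√3)² + 7² − 14²) / (2·7·√3·7) = 0/169.74 = 0, so ∠IEN = 90°.

Therefore, the measure of angle ∠IEN = 90°.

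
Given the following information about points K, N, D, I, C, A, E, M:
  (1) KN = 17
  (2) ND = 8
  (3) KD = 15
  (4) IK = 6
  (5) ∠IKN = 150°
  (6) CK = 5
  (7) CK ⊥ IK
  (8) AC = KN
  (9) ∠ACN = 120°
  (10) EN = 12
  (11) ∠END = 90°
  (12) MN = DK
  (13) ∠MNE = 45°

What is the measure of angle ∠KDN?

Step 1: By the inverse law of cosines on triangle KDN: cos(∠KDN) = (15² + 8² − 17²) / (2·15·8) = 0/240 = 0, so ∠KDN = 90°.

Therefore, the measure of angle ∠KDN = 90°.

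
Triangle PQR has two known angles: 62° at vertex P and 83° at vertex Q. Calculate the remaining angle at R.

By the triangle angle sum property, the three interior angles of any triangle add up to 180°.
We know angle P = 62° and angle Q = 83°, so their sum is 145°.
Therefore angle R = 180° - 145° = 35°.

35 degrees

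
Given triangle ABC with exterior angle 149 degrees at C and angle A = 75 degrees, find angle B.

By the exterior angle theorem: exterior angle = sum of remote interior angles.
149 = 75 + angle B
angle B = 149 - 75 = 74 degrees

74 degrees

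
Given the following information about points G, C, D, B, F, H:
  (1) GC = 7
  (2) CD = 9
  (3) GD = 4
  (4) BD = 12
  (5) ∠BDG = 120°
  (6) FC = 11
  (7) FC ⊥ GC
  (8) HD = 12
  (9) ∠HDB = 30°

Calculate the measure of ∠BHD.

Step 1: By the law of cosines on triangle HDB: HB² = 12² + 12² − 2·12·12·cos(30°) = 38.58, so HB ≈ 6.21.
Step 2: By the inverse law of cosines on triangle BHD: cos(∠BHD) = (6.21² + 12² − 12²) / (2·6.21·12) = 38.58/149.08 = 0.2588, so ∠BHD = 75°.

Therefore, the measure of angle ∠BHD = 75°.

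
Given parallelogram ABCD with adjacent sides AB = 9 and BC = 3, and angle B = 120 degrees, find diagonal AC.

The diagonal of a parallelogram can be found by treating two adjacent sides and the diagonal as a triangle.
Applying the law of cosines with sides 9, 3 and included angle 120°:
d^2 = 81 + 9 - 54*cos(120°) = 117
d = 3*sqrt(13)

3*sqrt(13)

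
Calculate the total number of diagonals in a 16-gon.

Each of the 16 vertices connects to 13 non-adjacent vertices via diagonals.
Total connections = 16 × 13 = 208, but each diagonal is counted twice.
Number of diagonals = 208 / 2 = 104.

104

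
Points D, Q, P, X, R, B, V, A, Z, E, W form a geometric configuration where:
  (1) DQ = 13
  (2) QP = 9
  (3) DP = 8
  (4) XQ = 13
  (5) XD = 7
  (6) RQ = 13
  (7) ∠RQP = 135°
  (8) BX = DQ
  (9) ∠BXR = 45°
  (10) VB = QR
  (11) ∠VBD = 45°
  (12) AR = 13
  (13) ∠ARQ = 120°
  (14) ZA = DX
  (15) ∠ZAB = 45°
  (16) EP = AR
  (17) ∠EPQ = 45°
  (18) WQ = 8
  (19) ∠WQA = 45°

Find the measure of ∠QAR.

Step 1: By the law of cosines on triangle ARQ: AQ² = 13² + 13² − 2·13·13·cos(120°) = 507, so AQ = 13·√3.
Step 2: By the inverse law of cosines on triangle QAR: cos(∠QAR) = ((13·√3)² + 13² − 13²) / (2·13·√3·13) = 507/585.43 = 0.866, so ∠QAR = 30°.

Therefore, the measure of angle ∠QAR = 30°.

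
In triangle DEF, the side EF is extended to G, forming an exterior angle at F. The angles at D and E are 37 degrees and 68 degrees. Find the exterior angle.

By the exterior angle theorem, an exterior angle of a triangle equals the sum of the two remote interior angles.
Exterior angle = angle D + angle E
Exterior angle = 37 + 68 = 105 degrees

105 degrees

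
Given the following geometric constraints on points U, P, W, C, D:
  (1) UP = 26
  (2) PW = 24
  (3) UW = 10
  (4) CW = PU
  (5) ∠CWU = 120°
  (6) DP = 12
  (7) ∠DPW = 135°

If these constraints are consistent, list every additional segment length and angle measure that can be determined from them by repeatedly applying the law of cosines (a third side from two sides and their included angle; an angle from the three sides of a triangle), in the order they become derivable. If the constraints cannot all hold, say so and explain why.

The constraints are consistent. Derivable facts, in order:
After 1 step:
- UC ≈ 32.19
- WD ≈ 33.58
- ∠PUW = 67.38°
- ∠PWU = 90°
- ∠UPW = 22.62°
After 2 steps:
- ∠CUW = 44.39°
- ∠DWP = 14.64°
- ∠PDW = 30.36°
- ∠UCW = 15.61°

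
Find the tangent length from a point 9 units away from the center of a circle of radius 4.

tangent = √(d² - r²) = √(9² - 4²) = √(81 - 16) = √65 = sqrt(65)

sqrt(65)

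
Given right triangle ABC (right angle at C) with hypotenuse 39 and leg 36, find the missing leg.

By the Pythagorean theorem: BC^2 = AB^2 - AC^2
BC^2 = 39^2 - 36^2 = 1521 - 1296 = 225
BC = sqrt(225) = 15

15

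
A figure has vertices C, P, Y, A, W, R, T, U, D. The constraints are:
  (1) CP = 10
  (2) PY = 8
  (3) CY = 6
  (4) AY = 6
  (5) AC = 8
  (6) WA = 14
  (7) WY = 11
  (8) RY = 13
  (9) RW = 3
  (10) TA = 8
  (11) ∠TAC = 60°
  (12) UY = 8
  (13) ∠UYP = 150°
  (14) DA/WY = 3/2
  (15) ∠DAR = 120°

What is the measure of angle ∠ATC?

Step 1: By the law of cosines on triangle TAC: TC² = 8² + 8² − 2·8·8·cos(60°) = 64, so TC = 8.
Step 2: By the inverse law of cosines on triangle ATC: cos(∠ATC) = (8² + 8² − 8²) / (2·8·8) = 64/128 = 0.5, so ∠ATC = 60°.

Therefore, the measure of angle ∠ATC = 60°.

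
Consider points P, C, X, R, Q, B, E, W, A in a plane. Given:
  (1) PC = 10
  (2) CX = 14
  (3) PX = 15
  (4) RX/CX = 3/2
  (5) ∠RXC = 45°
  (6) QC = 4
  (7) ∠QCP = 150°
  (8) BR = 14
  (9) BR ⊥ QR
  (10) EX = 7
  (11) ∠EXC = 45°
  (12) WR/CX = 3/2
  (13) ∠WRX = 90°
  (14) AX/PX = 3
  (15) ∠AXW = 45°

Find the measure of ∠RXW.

From the given relations: RX = 3/2·CX = 3/2·14 = 21; WR = 3/2·CX = 3/2·14 = 21.
Step 1: By the law of cosines on triangle XRW: XW² = 21² + 21² − 2·21·21·cos(90°) = 882, so XW ≈ 29.7.
Step 2: By the inverse law of cosines on triangle RXW: cos(∠RXW) = (21² + 29.7² − 21²) / (2·21·29.7) = 882/1247.34 = 0.7071, so ∠RXW = 45°.

Therefore, the measure of angle ∠RXW = 45°.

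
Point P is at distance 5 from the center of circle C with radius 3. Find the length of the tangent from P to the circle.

The tangent, radius, and line from the external point to the center form a right triangle.
The right angle is where the tangent meets the radius.
By the Pythagorean theorem: tangent² + 3² = 5²
tangent² = 25 - 9 = 16
tangent = 4

4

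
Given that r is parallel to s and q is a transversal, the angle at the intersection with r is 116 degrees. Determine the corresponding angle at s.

When a transversal crosses parallel lines, angles in the same position at each intersection are called corresponding angles.
These are always equal, so the answer is 116 degrees.

116 degrees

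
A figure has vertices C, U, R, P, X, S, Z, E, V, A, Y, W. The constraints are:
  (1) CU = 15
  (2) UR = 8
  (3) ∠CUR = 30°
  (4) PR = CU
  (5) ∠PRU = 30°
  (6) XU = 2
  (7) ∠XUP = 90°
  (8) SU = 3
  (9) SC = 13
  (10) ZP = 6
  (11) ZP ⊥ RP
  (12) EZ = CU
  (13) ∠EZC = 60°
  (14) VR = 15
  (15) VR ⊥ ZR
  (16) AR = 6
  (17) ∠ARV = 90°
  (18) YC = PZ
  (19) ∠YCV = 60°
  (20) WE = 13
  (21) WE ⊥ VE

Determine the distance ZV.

From the given relations: PR = CU = 15.
Step 1: By the law of cosines on triangle ZPR: ZR² = 6² + 15² − 2·6·15·cos(90°) = 261, so ZR = 3·√29.
Step 2: By the law of cosines on triangle ZRV: ZV² = (3·√29)² + 15² − 2·3·√29·15·cos(90°) = 486, so ZV = 9·√6.

Therefore, the length of ZV = 9·√6.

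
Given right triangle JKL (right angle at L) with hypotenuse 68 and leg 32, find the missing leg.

Rearranging the Pythagorean theorem to solve for the unknown leg:
leg^2 = hypotenuse^2 - known_leg^2 = 4624 - 1024 = 3600
leg = sqrt(3600) = 60.

60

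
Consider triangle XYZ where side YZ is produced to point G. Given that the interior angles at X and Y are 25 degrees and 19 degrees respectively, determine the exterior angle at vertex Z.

The interior angle at Z is 180 - 25 - 19 = 136 degrees.
The exterior angle and interior angle at Z are supplementary:
Exterior angle = 180 - 136 = 44 degrees.

44 degrees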